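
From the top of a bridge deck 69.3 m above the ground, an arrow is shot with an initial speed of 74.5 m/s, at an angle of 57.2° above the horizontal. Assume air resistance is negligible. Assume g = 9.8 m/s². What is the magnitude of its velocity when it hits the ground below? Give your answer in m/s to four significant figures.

83.12 m/s

Components: vₓ = 74.50 cos 57.2° = 40.36 m/s, v_y0 = 74.50 sin 57.2° = 62.62 m/s.
The projectile lands when y = 69.3 + (62.62) t − ½·9.80·t² = 0. Positive root: t = (62.62 + √(62.62² + 2·9.80·69.3)) / 9.80 = (62.62 + 72.66) / 9.80 = 13.80 s.
Vertical velocity at impact: v_y = v_y0 − g t = 62.62 − 9.80 × 13.80 = −72.66 m/s.
Speed: |v| = √(vₓ² + v_y²) = √(40.36² + 72.66²) = 83.12 m/s.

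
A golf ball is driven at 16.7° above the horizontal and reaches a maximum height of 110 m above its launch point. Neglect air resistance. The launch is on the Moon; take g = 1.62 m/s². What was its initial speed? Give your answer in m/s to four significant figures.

At the peak v_y = 0, so v_y0 = √(2gH) = √(2 × 1.62 × 110) = 18.88 m/s.
v_y0 = v₀ sin θ ⇒ v₀ = 18.88 / sin 16.7° = 65.70 m/s.

65.70 m/s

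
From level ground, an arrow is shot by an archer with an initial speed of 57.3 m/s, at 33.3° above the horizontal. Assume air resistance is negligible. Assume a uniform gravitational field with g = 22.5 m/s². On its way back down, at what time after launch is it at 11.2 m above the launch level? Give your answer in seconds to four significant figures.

2.378 s

Components: vₓ = 57.30 cos 33.3° = 47.89 m/s, v_y0 = 57.30 sin 33.3° = 31.46 m/s.
Set y = v_y0 t − ½ g t² = 11.2: 11.25 t² − 31.46 t + 11.2 = 0.
t = [31.46 ± √(31.46² − 2·22.5·11.2)] / 22.5 = (31.46 ± 22.04) / 22.5, so t = 0.4187 s or t = 2.378 s.
The descending-branch root is 2.378 s.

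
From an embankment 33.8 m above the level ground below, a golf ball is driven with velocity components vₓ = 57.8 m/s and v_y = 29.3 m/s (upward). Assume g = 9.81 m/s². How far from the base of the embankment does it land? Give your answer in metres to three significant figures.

402 m

With up positive and y = 0 at the ground: y(t) = 33.8 + (29.30) t − 4.905 t². Setting y = 0 and taking the positive root: t = [29.30 + √(29.30² + 2·9.81·33.8)] / 9.81 = (29.30 + 39.01) / 9.81 = 6.963 s.
Horizontal distance: R = vₓ t = 57.80 × 6.963 = 402.5 m.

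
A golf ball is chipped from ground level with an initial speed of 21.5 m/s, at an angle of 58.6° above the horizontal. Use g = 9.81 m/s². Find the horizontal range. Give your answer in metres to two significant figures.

42 m

Horizontal component vₓ = 21.50 cos 58.6° = 11.20 m/s; vertical v_y0 = 21.50 sin 58.6° = 18.35 m/s.
Flight time T = 2 v_y0 / g = 3.741 s.
Range: R = vₓ T = 11.20 × 3.741 = 41.91 m.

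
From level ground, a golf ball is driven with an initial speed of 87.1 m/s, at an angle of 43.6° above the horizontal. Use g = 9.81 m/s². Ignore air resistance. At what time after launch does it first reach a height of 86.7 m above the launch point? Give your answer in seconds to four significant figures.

Horizontal component vₓ = 87.10 cos 43.6° = 63.08 m/s; vertical v_y0 = 87.10 sin 43.6° = 60.07 m/s.
Set y = v_y0 t − ½ g t² = 86.7: 4.905 t² − 60.07 t + 86.7 = 0.
t = [60.07 ± √(60.07² − 2·9.81·86.7)] / 9.81 = (60.07 ± 43.67) / 9.81, so t = 1.672 s or t = 10.57 s.
The first (ascending) time is 1.672 s.

1.672 s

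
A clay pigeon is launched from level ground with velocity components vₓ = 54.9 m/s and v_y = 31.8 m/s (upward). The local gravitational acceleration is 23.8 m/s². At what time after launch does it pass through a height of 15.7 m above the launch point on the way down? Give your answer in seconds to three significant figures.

2.02 s

Set y = v_y0 t − ½ g t² = 15.7: 11.90 t² − 31.80 t + 15.7 = 0.
t = [31.80 ± √(31.80² − 2·23.8·15.7)] / 23.8 = (31.80 ± 16.25) / 23.8, so t = 0.6535 s or t = 2.019 s.
The descending-branch root is 2.019 s.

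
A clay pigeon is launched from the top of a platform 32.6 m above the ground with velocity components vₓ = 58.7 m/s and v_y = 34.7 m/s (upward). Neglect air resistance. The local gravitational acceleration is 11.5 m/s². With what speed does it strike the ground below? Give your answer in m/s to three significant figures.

The projectile lands when y = 32.6 + (34.70) t − ½·11.5·t² = 0. Positive root: t = (34.70 + √(34.70² + 2·11.5·32.6)) / 11.5 = (34.70 + 44.20) / 11.5 = 6.861 s.
Vertical velocity at impact: v_y = v_y0 − g t = 34.70 − 11.5 × 6.861 = −44.20 m/s.
Speed: |v| = √(vₓ² + v_y²) = √(58.70² + 44.20²) = 73.48 m/s.

73.5 m/s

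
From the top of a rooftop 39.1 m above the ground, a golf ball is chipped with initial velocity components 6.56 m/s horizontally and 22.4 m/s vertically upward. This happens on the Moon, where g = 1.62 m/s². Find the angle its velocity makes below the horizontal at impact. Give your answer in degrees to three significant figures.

75.3°

With up positive and y = 0 at the ground: y(t) = 39.1 + (22.40) t − 0.8100 t². Setting y = 0 and taking the positive root: t = [22.40 + √(22.40² + 2·1.62·39.1)] / 1.62 = (22.40 + 25.07) / 1.62 = 29.30 s.
At impact: v_y = v_y0 − g t = −25.07 m/s; vₓ = 6.560 m/s.
Angle below horizontal: arctan(|v_y|/vₓ) = arctan(25.07/6.560) = 75.34°.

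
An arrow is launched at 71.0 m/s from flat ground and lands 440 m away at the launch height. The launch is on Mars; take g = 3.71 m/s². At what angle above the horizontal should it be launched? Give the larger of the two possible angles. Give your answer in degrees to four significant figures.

R = v₀² sin 2θ / g gives sin 2θ = gR/v₀² = 3.71·440/71.0² = 0.3238.
2θ = 18.89° or 180° − 18.89° = 161.1°, so θ = 9.447° or 80.55°.
The larger angle is 80.55°.

80.55°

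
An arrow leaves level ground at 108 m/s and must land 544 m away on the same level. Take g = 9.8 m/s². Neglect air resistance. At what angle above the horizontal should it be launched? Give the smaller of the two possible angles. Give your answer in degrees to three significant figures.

13.6°

Level-ground range R = v₀² sin(2θ)/g ⇒ sin(2θ) = gR/v₀² = 9.80 × 544 / 108² = 0.4571.
2θ = 27.20° or 180° − 27.20° = 152.8°, so θ = 13.60° or 76.40°.
The smaller angle is 13.60°.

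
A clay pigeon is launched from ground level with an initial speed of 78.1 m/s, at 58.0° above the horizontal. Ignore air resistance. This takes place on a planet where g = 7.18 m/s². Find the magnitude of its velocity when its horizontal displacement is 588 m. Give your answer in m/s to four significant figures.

vₓ = 78.10 cos 58.0° = 41.39 m/s; v_y0 = 78.10 sin 58.0° = 66.23 m/s.
x = vₓ t ⇒ t = 588/41.39 = 14.21 s.
Vertical velocity there: v_y = v_y0 − g t = 66.23 − 7.18 × 14.21 = −35.78 m/s.
Speed: √(vₓ² + v_y²) = √(41.39² + 35.78²) = 54.71 m/s.

54.71 m/s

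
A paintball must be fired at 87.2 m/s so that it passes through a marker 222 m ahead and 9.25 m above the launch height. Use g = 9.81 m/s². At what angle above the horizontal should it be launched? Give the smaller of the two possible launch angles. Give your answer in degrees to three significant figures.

10.8°

Trajectory: y = x tanθ − g x² (1 + tan²θ)/(2v₀²). With x = 222, y = 9.25, v₀ = 87.2, g = 9.81:
31.79 tan²θ − 222 tanθ + (41.04) = 0.
tanθ = [222 ± √(222² − 4 × 31.79 × (41.04))] / (2 × 31.79) = (222 ± 209.9) / 63.58, giving tanθ = 0.1900 or 6.793.
θ = 10.76° or 81.63°; the smaller is 10.76°.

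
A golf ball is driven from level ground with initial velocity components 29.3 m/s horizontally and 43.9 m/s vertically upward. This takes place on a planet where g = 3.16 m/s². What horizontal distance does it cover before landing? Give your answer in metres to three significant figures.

814 m

Time aloft: T = 2 v_y0 / g = 2 × 43.90 / 3.16 = 27.78 s.
Horizontal distance R = vₓ T = 29.30 × 27.78 = 814.1 m.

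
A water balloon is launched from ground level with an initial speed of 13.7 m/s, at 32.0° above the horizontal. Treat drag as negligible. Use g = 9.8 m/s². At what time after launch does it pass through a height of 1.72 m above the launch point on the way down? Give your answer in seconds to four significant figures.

Resolve: vₓ = 13.70 cos 32.0° = 11.62 m/s and v_y0 = 13.70 sin 32.0° = 7.260 m/s.
Set y = v_y0 t − ½ g t² = 1.72: 4.900 t² − 7.260 t + 1.72 = 0.
t = [7.260 ± √(7.260² − 2·9.80·1.72)] / 9.80 = (7.260 ± 4.358) / 9.80, so t = 0.2961 s or t = 1.186 s.
The descending-branch root is 1.186 s.

1.186 s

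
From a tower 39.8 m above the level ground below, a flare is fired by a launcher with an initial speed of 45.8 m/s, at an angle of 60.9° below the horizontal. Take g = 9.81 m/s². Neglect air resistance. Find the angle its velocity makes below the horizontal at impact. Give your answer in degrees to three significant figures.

65.5°

Components: vₓ = 45.80 cos 60.9° = 22.27 m/s, v_y0 = −40.02 m/s (downward).
Vertical motion (up positive, ground at y = 0): 4.905 t² − (−40.02) t − 39.8 = 0, so t = (−40.02 + √(40.02² + 2·9.81·39.8)) / 9.81 = (−40.02 + 48.81) / 9.81 = 0.8961 s.
At impact: v_y = v_y0 − g t = −48.81 m/s; vₓ = 22.27 m/s.
Angle below horizontal: arctan(|v_y|/vₓ) = arctan(48.81/22.27) = 65.47°.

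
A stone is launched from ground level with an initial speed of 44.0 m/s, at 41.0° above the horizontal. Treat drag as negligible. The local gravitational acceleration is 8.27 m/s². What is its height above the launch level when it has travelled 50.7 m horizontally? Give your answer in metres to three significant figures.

34.4 m

Horizontal component vₓ = 44.00 cos 41.0° = 33.21 m/s; vertical v_y0 = 44.00 sin 41.0° = 28.87 m/s.
x = vₓ t ⇒ t = 50.7/33.21 = 1.527 s.
Height: y = v_y0 t − ½ g t² = 28.87 × 1.527 − 4.135 × 1.527² = 44.07 − 9.639 = 34.43 m.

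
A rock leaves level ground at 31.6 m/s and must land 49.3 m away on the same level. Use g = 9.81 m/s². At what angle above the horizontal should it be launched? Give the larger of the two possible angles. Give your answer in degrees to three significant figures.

75.5°

R = v₀² sin 2θ / g gives sin 2θ = gR/v₀² = 9.81·49.3/31.6² = 0.4843.
2θ = 28.97° or 180° − 28.97° = 151.0°, so θ = 14.48° or 75.52°.
The larger angle is 75.52°.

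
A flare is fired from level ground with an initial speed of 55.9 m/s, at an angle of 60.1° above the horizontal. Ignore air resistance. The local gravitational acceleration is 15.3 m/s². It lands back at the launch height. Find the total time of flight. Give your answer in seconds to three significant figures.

6.33 s

vₓ = 55.90 cos 60.1° = 27.87 m/s; v_y0 = 55.90 sin 60.1° = 48.46 m/s.
It returns to y = 0 when t = 2 v_y0 / g = 2(48.46)/15.3 = 6.335 s.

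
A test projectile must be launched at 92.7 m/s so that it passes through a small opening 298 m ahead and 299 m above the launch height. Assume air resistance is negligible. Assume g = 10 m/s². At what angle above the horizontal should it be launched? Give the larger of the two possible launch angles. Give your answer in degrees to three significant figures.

Trajectory: y = x tanθ − g x² (1 + tan²θ)/(2v₀²). With x = 298, y = 299, v₀ = 92.7, g = 10.0:
51.67 tan²θ − 298 tanθ + (350.7) = 0.
tanθ = [298 ± √(298² − 4 × 51.67 × (350.7))] / (2 × 51.67) = (298 ± 127.8) / 103.3, giving tanθ = 1.647 or 4.120.
θ = 58.74° or 76.36°; the larger is 76.36°.

76.4°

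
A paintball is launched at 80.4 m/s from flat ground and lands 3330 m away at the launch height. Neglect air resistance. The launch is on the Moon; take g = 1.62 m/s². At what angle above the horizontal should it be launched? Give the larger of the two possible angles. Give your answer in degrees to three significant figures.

R = v₀² sin 2θ / g gives sin 2θ = gR/v₀² = 1.62·3330/80.4² = 0.8345.
2θ = 56.57° or 180° − 56.57° = 123.4°, so θ = 28.28° or 61.72°.
The larger angle is 61.72°.

61.7°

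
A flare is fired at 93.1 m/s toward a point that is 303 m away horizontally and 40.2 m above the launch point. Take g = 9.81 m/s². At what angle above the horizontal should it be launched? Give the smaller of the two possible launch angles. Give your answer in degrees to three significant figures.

Trajectory: y = x tanθ − g x² (1 + tan²θ)/(2v₀²). With x = 303, y = 40.2, v₀ = 93.1, g = 9.81:
51.95 tan²θ − 303 tanθ + (92.15) = 0.
tanθ = [303 ± √(303² − 4 × 51.95 × (92.15))] / (2 × 51.95) = (303 ± 269.6) / 103.9, giving tanθ = 0.3219 or 5.510.
θ = 17.84° or 79.71°; the smaller is 17.84°.

17.8°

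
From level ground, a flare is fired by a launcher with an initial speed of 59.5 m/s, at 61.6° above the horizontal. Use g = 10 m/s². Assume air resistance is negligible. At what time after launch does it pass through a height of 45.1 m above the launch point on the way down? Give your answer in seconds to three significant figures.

9.52 s

Components: vₓ = 59.50 cos 61.6° = 28.30 m/s, v_y0 = 59.50 sin 61.6° = 52.34 m/s.
Set y = v_y0 t − ½ g t² = 45.1: 5.000 t² − 52.34 t + 45.1 = 0.
Quadratic formula: t = (52.34 ± √1837.4) / 10.0 = (52.34 ± 42.86) / 10.0 → t = 0.9474 s or 9.520 s.
The descending-branch root is 9.520 s.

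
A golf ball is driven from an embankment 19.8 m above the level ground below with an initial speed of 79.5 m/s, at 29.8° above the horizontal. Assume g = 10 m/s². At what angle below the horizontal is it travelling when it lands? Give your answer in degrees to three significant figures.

Resolve: vₓ = 79.50 cos 29.8° = 68.99 m/s and v_y0 = 79.50 sin 29.8° = 39.51 m/s.
The projectile lands when y = 19.8 + (39.51) t − ½·10.0·t² = 0. Positive root: t = (39.51 + √(39.51² + 2·10.0·19.8)) / 10.0 = (39.51 + 44.24) / 10.0 = 8.375 s.
At impact: v_y = v_y0 − g t = −44.24 m/s; vₓ = 68.99 m/s.
Angle below horizontal: arctan(|v_y|/vₓ) = arctan(44.24/68.99) = 32.67°.

32.7°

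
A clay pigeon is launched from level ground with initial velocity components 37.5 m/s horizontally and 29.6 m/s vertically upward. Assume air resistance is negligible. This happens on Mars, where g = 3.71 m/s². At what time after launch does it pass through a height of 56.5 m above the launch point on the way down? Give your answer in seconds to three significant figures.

Height y(t) = 29.60 t − 1.855 t² = 56.5 gives 1.855 t² − 29.60 t + 56.5 = 0.
t = [29.60 ± √(29.60² − 2·3.71·56.5)] / 3.71 = (29.60 ± 21.38) / 3.71, so t = 2.217 s or t = 13.74 s.
The descending-branch root is 13.74 s.

13.7 s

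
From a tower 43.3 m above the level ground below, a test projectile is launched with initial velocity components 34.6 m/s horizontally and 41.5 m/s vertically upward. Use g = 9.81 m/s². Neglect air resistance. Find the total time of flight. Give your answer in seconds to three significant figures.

The projectile lands when y = 43.3 + (41.50) t − ½·9.81·t² = 0. Positive root: t = (41.50 + √(41.50² + 2·9.81·43.3)) / 9.81 = (41.50 + 50.71) / 9.81 = 9.400 s.

9.40 s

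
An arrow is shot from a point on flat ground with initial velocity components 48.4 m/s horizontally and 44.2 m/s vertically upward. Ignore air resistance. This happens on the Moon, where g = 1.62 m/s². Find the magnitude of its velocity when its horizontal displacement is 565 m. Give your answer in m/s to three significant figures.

54.6 m/s

x = vₓ t ⇒ t = 565/48.40 = 11.67 s.
Vertical velocity there: v_y = v_y0 − g t = 44.20 − 1.62 × 11.67 = 25.29 m/s.
Speed: √(vₓ² + v_y²) = √(48.40² + 25.29²) = 54.61 m/s.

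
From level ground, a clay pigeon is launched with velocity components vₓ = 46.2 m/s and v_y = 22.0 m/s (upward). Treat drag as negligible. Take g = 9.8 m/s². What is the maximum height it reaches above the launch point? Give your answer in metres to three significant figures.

24.7 m

Peak height H = v_y0² / (2g) = 484.00 / 19.60 = 24.69 m.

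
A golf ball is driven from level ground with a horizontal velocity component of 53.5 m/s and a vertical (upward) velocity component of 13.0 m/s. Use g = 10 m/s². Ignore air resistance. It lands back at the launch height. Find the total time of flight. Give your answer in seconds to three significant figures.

2.60 s

Landing at launch height ⇒ T = 2 v_y0 / g = 2 × 13.00 / 10.0 = 2.600 s.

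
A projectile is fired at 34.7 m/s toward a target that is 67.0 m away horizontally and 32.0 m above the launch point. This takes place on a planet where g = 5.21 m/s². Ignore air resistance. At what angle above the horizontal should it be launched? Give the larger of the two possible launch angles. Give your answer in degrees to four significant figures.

Trajectory: y = x tanθ − g x² (1 + tan²θ)/(2v₀²). With x = 67.0, y = 32.0, v₀ = 34.7, g = 5.21:
9.712 tan²θ − 67.0 tanθ + (41.71) = 0.
tanθ = [67.0 ± √(67.0² − 4 × 9.712 × (41.71))] / (2 × 9.712) = (67.0 ± 53.56) / 19.42, giving tanθ = 0.6920 or 6.207.
θ = 34.68° or 80.85°; the larger is 80.85°.

80.85°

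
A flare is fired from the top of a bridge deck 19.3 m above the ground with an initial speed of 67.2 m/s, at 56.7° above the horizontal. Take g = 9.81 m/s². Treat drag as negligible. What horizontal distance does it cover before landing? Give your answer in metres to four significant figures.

Components: vₓ = 67.20 cos 56.7° = 36.89 m/s, v_y0 = 67.20 sin 56.7° = 56.17 m/s.
Vertical motion (up positive, ground at y = 0): 4.905 t² − (56.17) t − 19.3 = 0, so t = (56.17 + √(56.17² + 2·9.81·19.3)) / 9.81 = (56.17 + 59.44) / 9.81 = 11.78 s.
Horizontal distance: R = vₓ t = 36.89 × 11.78 = 434.8 m.

434.8 m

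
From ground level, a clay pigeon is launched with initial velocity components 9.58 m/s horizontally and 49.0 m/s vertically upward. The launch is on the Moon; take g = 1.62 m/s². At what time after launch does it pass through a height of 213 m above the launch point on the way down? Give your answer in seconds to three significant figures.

55.8 s

Require v_y0 t − ½ g t² = 213, i.e. 0.8100 t² − 49.00 t + 213 = 0.
t = [49.00 ± √(49.00² − 2·1.62·213)] / 1.62 = (49.00 ± 41.36) / 1.62, so t = 4.714 s or t = 55.78 s.
The descending-branch root is 55.78 s.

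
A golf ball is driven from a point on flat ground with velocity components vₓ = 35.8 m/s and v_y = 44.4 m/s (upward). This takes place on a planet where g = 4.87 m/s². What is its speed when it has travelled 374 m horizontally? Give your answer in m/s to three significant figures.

36.4 m/s

Time to reach x = 374 m: t = x/vₓ = 374/35.80 = 10.45 s.
Vertical velocity there: v_y = v_y0 − g t = 44.40 − 4.87 × 10.45 = −6.477 m/s.
Speed: √(vₓ² + v_y²) = √(35.80² + 6.477²) = 36.38 m/s.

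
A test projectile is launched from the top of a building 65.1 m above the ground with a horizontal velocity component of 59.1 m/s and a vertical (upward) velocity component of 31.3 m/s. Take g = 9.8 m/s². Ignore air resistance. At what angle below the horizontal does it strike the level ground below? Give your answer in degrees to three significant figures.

The projectile lands when y = 65.1 + (31.30) t − ½·9.80·t² = 0. Positive root: t = (31.30 + √(31.30² + 2·9.80·65.1)) / 9.80 = (31.30 + 47.49) / 9.80 = 8.040 s.
At impact: v_y = v_y0 − g t = −47.49 m/s; vₓ = 59.10 m/s.
Angle below horizontal: arctan(|v_y|/vₓ) = arctan(47.49/59.10) = 38.79°.

38.8°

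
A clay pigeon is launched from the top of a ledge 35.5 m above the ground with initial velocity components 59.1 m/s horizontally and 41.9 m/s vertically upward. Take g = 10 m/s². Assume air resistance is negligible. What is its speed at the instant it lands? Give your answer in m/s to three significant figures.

The projectile lands when y = 35.5 + (41.90) t − ½·10.0·t² = 0. Positive root: t = (41.90 + √(41.90² + 2·10.0·35.5)) / 10.0 = (41.90 + 49.65) / 10.0 = 9.155 s.
Vertical velocity at impact: v_y = v_y0 − g t = 41.90 − 10.0 × 9.155 = −49.65 m/s.
Speed: |v| = √(vₓ² + v_y²) = √(59.10² + 49.65²) = 77.19 m/s.

77.2 m/s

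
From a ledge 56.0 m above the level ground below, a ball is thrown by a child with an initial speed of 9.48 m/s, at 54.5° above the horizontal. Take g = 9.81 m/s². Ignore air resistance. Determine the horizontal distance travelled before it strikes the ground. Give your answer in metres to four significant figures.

vₓ = 9.480 cos 54.5° = 5.505 m/s; v_y0 = 9.480 sin 54.5° = 7.718 m/s.
Vertical motion (up positive, ground at y = 0): 4.905 t² − (7.718) t − 56.0 = 0, so t = (7.718 + √(7.718² + 2·9.81·56.0)) / 9.81 = (7.718 + 34.03) / 9.81 = 4.256 s.
Horizontal distance: R = vₓ t = 5.505 × 4.256 = 23.43 m.

23.43 m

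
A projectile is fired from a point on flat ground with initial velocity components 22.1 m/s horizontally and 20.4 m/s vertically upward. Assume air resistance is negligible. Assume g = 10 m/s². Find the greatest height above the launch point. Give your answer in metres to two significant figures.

21 m

Maximum height: H = v_y0² / (2g) = 20.40² / (2 × 10.0) = 20.81 m.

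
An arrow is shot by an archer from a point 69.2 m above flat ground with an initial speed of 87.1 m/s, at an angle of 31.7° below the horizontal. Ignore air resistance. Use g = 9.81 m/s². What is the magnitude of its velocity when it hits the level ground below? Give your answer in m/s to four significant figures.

Resolve: vₓ = 87.10 cos 31.7° = 74.11 m/s and v_y0 = −45.77 m/s (downward).
The projectile lands when y = 69.2 + (−45.77) t − ½·9.81·t² = 0. Positive root: t = (−45.77 + √(45.77² + 2·9.81·69.2)) / 9.81 = (−45.77 + 58.76) / 9.81 = 1.324 s.
Vertical velocity at impact: v_y = v_y0 − g t = −45.77 − 9.81 × 1.324 = −58.76 m/s.
Speed: |v| = √(vₓ² + v_y²) = √(74.11² + 58.76²) = 94.57 m/s.

94.57 m/s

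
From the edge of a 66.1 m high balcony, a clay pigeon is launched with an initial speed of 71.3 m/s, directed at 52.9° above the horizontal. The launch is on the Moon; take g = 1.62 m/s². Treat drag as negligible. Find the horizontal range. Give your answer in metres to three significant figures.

Components: vₓ = 71.30 cos 52.9° = 43.01 m/s, v_y0 = 71.30 sin 52.9° = 56.87 m/s.
The projectile lands when y = 66.1 + (56.87) t − ½·1.62·t² = 0. Positive root: t = (56.87 + √(56.87² + 2·1.62·66.1)) / 1.62 = (56.87 + 58.72) / 1.62 = 71.35 s.
Horizontal distance: R = vₓ t = 43.01 × 71.35 = 3069 m.

3070 m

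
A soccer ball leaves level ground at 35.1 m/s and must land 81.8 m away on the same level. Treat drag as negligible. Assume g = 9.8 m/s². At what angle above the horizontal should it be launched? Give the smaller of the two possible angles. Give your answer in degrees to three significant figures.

From R = (v₀²/g) sin 2θ: sin 2θ = 9.80 × 81.8 / 1232.0 = 0.6507.
2θ = 40.59° or 180° − 40.59° = 139.4°, so θ = 20.30° or 69.70°.
The smaller angle is 20.30°.

20.3°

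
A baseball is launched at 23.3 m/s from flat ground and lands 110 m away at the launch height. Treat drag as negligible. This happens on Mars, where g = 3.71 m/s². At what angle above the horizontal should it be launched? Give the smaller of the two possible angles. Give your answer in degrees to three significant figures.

From R = (v₀²/g) sin 2θ: sin 2θ = 3.71 × 110 / 542.89 = 0.7517.
2θ = 48.74° or 180° − 48.74° = 131.3°, so θ = 24.37° or 65.63°.
The smaller angle is 24.37°.

24.4°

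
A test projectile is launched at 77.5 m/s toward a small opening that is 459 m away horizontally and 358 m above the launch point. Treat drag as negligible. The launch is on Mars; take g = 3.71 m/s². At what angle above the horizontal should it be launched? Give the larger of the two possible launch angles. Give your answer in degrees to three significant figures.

80.5°

Trajectory: y = x tanθ − g x² (1 + tan²θ)/(2v₀²). With x = 459, y = 358, v₀ = 77.5, g = 3.71:
65.07 tan²θ − 459 tanθ + (423.1) = 0.
tanθ = [459 ± √(459² − 4 × 65.07 × (423.1))] / (2 × 65.07) = (459 ± 317.1) / 130.1, giving tanθ = 1.090 or 5.964.
θ = 47.47° or 80.48°; the larger is 80.48°.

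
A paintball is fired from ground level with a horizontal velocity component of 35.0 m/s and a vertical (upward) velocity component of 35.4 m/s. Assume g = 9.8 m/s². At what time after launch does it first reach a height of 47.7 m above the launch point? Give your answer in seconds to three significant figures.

1.79 s

Require v_y0 t − ½ g t² = 47.7, i.e. 4.900 t² − 35.40 t + 47.7 = 0.
t = [35.40 ± √(35.40² − 2·9.80·47.7)] / 9.80 = (35.40 ± 17.84) / 9.80, so t = 1.792 s or t = 5.433 s.
The first (ascending) time is 1.792 s.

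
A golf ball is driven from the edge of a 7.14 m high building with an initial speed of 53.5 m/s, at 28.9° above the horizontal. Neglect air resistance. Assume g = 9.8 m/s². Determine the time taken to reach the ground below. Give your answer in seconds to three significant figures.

5.54 s

Components: vₓ = 53.50 cos 28.9° = 46.84 m/s, v_y0 = 53.50 sin 28.9° = 25.86 m/s.
The projectile lands when y = 7.14 + (25.86) t − ½·9.80·t² = 0. Positive root: t = (25.86 + √(25.86² + 2·9.80·7.14)) / 9.80 = (25.86 + 28.43) / 9.80 = 5.540 s.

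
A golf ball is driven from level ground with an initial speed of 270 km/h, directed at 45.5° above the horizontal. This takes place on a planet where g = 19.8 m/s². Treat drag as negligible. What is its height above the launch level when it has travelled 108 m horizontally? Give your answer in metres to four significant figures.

68.12 m

Convert: 270 km/h = 270/3.6 = 75.00 m/s.
Resolve: vₓ = 75.00 cos 45.5° = 52.57 m/s and v_y0 = 75.00 sin 45.5° = 53.49 m/s.
Time to reach x = 108 m: t = x/vₓ = 108/52.57 = 2.054 s.
Height: y = v_y0 t − ½ g t² = 53.49 × 2.054 − 9.900 × 2.054² = 109.9 − 41.79 = 68.12 m.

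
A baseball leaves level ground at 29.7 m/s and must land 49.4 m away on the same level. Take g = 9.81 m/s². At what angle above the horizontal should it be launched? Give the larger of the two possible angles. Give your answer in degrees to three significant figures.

73.3°

From R = (v₀²/g) sin 2θ: sin 2θ = 9.81 × 49.4 / 882.09 = 0.5494.
2θ = 33.33° or 180° − 33.33° = 146.7°, so θ = 16.66° or 73.34°.
The larger angle is 73.34°.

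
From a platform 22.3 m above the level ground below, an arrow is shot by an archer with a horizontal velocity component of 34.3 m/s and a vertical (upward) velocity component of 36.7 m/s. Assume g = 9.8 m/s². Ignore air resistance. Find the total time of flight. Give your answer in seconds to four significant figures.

8.055 s

Vertical motion (up positive, ground at y = 0): 4.900 t² − (36.70) t − 22.3 = 0, so t = (36.70 + √(36.70² + 2·9.80·22.3)) / 9.80 = (36.70 + 42.24) / 9.80 = 8.055 s.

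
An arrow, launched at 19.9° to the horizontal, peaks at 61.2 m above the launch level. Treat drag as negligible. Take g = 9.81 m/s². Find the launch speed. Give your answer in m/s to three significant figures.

At the peak v_y = 0, so v_y0 = √(2gH) = √(2 × 9.81 × 61.2) = 34.65 m/s.
v_y0 = v₀ sin θ ⇒ v₀ = 34.65 / sin 19.9° = 101.8 m/s.

102 m/s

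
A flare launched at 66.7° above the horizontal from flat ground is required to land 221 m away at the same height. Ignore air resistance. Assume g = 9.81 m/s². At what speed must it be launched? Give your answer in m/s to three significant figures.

54.6 m/s

On level ground R = v₀² sin 2θ / g ⇒ v₀ = √(gR / sin 2θ).
v₀ = √(9.81 × 221 / sin 133.4°) = √(2168 / 0.7266) = √2983.9 = 54.62 m/s.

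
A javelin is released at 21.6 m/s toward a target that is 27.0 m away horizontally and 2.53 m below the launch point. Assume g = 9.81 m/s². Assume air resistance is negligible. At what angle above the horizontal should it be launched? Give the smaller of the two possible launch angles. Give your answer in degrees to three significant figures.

11.4°

Trajectory: y = x tanθ − g x² (1 + tan²θ)/(2v₀²). With x = 27.0, y = −2.53, v₀ = 21.6, g = 9.81:
7.664 tan²θ − 27.0 tanθ + (5.134) = 0.
tanθ = [27.0 ± √(27.0² − 4 × 7.664 × (5.134))] / (2 × 7.664) = (27.0 ± 23.91) / 15.33, giving tanθ = 0.2017 or 3.321.
θ = 11.40° or 73.24°; the smaller is 11.40°.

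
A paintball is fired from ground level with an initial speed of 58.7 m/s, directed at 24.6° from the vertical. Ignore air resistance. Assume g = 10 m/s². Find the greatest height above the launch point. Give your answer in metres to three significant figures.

Resolve: vₓ = 58.70 sin 24.6° = 24.44 m/s and v_y0 = 58.70 cos 24.6° = 53.37 m/s.
Peak height H = v_y0² / (2g) = 2848.6 / 20.00 = 142.4 m.

142 m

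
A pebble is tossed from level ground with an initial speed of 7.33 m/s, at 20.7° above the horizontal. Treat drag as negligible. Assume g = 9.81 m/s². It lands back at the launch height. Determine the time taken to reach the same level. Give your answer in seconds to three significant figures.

0.528 s

Resolve: vₓ = 7.330 cos 20.7° = 6.857 m/s and v_y0 = 7.330 sin 20.7° = 2.591 m/s.
Landing at launch height ⇒ T = 2 v_y0 / g = 2 × 2.591 / 9.81 = 0.5282 s.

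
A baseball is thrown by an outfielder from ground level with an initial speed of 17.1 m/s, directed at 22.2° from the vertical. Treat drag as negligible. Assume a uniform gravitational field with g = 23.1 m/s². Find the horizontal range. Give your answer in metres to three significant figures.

vₓ = 17.10 sin 22.2° = 6.461 m/s; v_y0 = 17.10 cos 22.2° = 15.83 m/s.
Time aloft: T = 2 v_y0 / g = 2 × 15.83 / 23.1 = 1.371 s.
Range: R = vₓ T = 6.461 × 1.371 = 8.857 m.

8.86 m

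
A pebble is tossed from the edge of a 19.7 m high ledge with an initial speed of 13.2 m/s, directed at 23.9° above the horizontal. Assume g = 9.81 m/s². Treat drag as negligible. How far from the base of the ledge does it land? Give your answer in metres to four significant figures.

31.64 m

vₓ = 13.20 cos 23.9° = 12.07 m/s; v_y0 = 13.20 sin 23.9° = 5.348 m/s.
The projectile lands when y = 19.7 + (5.348) t − ½·9.81·t² = 0. Positive root: t = (5.348 + √(5.348² + 2·9.81·19.7)) / 9.81 = (5.348 + 20.37) / 9.81 = 2.622 s.
Horizontal distance: R = vₓ t = 12.07 × 2.622 = 31.64 m.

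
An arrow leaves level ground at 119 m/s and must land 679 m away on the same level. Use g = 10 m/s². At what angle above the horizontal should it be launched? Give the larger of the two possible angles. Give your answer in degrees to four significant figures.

75.67°

From R = (v₀²/g) sin 2θ: sin 2θ = 10.0 × 679 / 14161 = 0.4795.
2θ = 28.65° or 180° − 28.65° = 151.3°, so θ = 14.33° or 75.67°.
The larger angle is 75.67°.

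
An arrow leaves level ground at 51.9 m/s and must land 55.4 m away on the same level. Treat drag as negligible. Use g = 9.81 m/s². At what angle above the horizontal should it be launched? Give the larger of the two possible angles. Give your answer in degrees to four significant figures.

84.18°

From R = (v₀²/g) sin 2θ: sin 2θ = 9.81 × 55.4 / 2693.6 = 0.2018.
2θ = 11.64° or 180° − 11.64° = 168.4°, so θ = 5.820° or 84.18°.
The larger angle is 84.18°.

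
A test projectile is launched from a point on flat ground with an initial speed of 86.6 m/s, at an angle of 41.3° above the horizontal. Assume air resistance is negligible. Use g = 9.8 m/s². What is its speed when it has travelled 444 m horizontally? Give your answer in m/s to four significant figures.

Resolve: vₓ = 86.60 cos 41.3° = 65.06 m/s and v_y0 = 86.60 sin 41.3° = 57.16 m/s.
x = vₓ t ⇒ t = 444/65.06 = 6.825 s.
Vertical velocity there: v_y = v_y0 − g t = 57.16 − 9.80 × 6.825 = −9.724 m/s.
Speed: √(vₓ² + v_y²) = √(65.06² + 9.724²) = 65.78 m/s.

65.78 m/s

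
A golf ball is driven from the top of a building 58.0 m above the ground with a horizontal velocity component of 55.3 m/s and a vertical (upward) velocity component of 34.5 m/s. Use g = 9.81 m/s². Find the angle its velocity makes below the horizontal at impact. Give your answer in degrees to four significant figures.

41.11°

With up positive and y = 0 at the ground: y(t) = 58.0 + (34.50) t − 4.905 t². Setting y = 0 and taking the positive root: t = [34.50 + √(34.50² + 2·9.81·58.0)] / 9.81 = (34.50 + 48.25) / 9.81 = 8.435 s.
At impact: v_y = v_y0 − g t = −48.25 m/s; vₓ = 55.30 m/s.
Angle below horizontal: arctan(|v_y|/vₓ) = arctan(48.25/55.30) = 41.11°.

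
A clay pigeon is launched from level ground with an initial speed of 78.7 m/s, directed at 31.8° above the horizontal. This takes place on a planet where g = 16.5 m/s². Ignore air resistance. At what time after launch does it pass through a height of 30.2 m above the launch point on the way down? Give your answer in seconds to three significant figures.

4.14 s

Resolve: vₓ = 78.70 cos 31.8° = 66.89 m/s and v_y0 = 78.70 sin 31.8° = 41.47 m/s.
Height y(t) = 41.47 t − 8.250 t² = 30.2 gives 8.250 t² − 41.47 t + 30.2 = 0.
t = [41.47 ± √(41.47² − 2·16.5·30.2)] / 16.5 = (41.47 ± 26.89) / 16.5, so t = 0.8835 s or t = 4.143 s.
The descending-branch root is 4.143 s.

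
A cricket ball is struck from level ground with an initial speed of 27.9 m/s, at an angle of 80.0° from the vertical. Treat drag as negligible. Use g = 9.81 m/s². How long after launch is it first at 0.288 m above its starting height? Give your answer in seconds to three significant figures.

vₓ = 27.90 sin 80.0° = 27.48 m/s; v_y0 = 27.90 cos 80.0° = 4.845 m/s.
Require v_y0 t − ½ g t² = 0.288, i.e. 4.905 t² − 4.845 t + 0.288 = 0.
Quadratic formula: t = (4.845 ± √17.821) / 9.81 = (4.845 ± 4.222) / 9.81 → t = 0.06353 s or 0.9242 s.
The first (ascending) time is 0.06353 s.

0.0635 s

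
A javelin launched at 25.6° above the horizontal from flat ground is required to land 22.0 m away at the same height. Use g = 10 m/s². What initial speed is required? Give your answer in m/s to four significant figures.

On level ground R = v₀² sin 2θ / g ⇒ v₀ = √(gR / sin 2θ).
v₀ = √(10.0 × 22.0 / sin 51.20°) = √(220.0 / 0.7793) = √282.29 = 16.80 m/s.

16.80 m/s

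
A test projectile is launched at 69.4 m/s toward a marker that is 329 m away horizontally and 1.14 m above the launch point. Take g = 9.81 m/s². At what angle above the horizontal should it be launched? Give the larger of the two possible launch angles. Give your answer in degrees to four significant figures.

68.93°

Trajectory: y = x tanθ − g x² (1 + tan²θ)/(2v₀²). With x = 329, y = 1.14, v₀ = 69.4, g = 9.81:
110.2 tan²θ − 329 tanθ + (111.4) = 0.
tanθ = [329 ± √(329² − 4 × 110.2 × (111.4))] / (2 × 110.2) = (329 ± 243.2) / 220.5, giving tanθ = 0.3893 or 2.595.
θ = 21.27° or 68.93°; the larger is 68.93°.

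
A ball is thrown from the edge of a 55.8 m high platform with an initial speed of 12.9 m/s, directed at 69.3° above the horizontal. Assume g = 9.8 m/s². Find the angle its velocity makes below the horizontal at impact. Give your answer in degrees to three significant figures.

82.6°

Components: vₓ = 12.90 cos 69.3° = 4.560 m/s, v_y0 = 12.90 sin 69.3° = 12.07 m/s.
The projectile lands when y = 55.8 + (12.07) t − ½·9.80·t² = 0. Positive root: t = (12.07 + √(12.07² + 2·9.80·55.8)) / 9.80 = (12.07 + 35.20) / 9.80 = 4.824 s.
At impact: v_y = v_y0 − g t = −35.20 m/s; vₓ = 4.560 m/s.
Angle below horizontal: arctan(|v_y|/vₓ) = arctan(35.20/4.560) = 82.62°.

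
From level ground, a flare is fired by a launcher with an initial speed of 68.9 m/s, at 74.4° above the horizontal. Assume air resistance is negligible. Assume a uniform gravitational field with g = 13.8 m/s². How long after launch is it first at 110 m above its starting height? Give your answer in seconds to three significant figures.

2.13 s

Components: vₓ = 68.90 cos 74.4° = 18.53 m/s, v_y0 = 68.90 sin 74.4° = 66.36 m/s.
Height y(t) = 66.36 t − 6.900 t² = 110 gives 6.900 t² − 66.36 t + 110 = 0.
t = [66.36 ± √(66.36² − 2·13.8·110)] / 13.8 = (66.36 ± 36.99) / 13.8, so t = 2.129 s or t = 7.489 s.
The first (ascending) time is 2.129 s.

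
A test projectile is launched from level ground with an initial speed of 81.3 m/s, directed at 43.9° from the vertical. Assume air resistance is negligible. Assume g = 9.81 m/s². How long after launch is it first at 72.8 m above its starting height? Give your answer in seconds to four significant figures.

1.409 s

Horizontal component vₓ = 81.30 sin 43.9° = 56.37 m/s; vertical v_y0 = 81.30 cos 43.9° = 58.58 m/s.
Height y(t) = 58.58 t − 4.905 t² = 72.8 gives 4.905 t² − 58.58 t + 72.8 = 0.
t = [58.58 ± √(58.58² − 2·9.81·72.8)] / 9.81 = (58.58 ± 44.76) / 9.81, so t = 1.409 s or t = 10.53 s.
The first (ascending) time is 1.409 s.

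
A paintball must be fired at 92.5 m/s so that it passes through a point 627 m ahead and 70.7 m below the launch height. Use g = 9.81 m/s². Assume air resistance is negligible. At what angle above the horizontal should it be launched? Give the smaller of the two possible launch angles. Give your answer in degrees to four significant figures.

Trajectory: y = x tanθ − g x² (1 + tan²θ)/(2v₀²). With x = 627, y = −70.7, v₀ = 92.5, g = 9.81:
225.4 tan²θ − 627 tanθ + (154.7) = 0.
tanθ = [627 ± √(627² − 4 × 225.4 × (154.7))] / (2 × 225.4) = (627 ± 503.7) / 450.7, giving tanθ = 0.2736 or 2.509.
θ = 15.30° or 68.27°; the smaller is 15.30°.

15.30°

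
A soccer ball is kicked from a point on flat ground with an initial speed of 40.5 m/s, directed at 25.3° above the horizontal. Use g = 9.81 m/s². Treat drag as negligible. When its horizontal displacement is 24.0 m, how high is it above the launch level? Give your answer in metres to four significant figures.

9.237 m

Components: vₓ = 40.50 cos 25.3° = 36.62 m/s, v_y0 = 40.50 sin 25.3° = 17.31 m/s.
x = vₓ t ⇒ t = 24.0/36.62 = 0.6555 s.
Height: y = v_y0 t − ½ g t² = 17.31 × 0.6555 − 4.905 × 0.6555² = 11.34 − 2.107 = 9.237 m.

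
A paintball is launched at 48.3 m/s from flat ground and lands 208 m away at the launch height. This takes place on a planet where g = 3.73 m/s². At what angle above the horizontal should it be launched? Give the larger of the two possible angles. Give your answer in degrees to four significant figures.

80.29°

Level-ground range R = v₀² sin(2θ)/g ⇒ sin(2θ) = gR/v₀² = 3.73 × 208 / 48.3² = 0.3326.
2θ = 19.42° or 180° − 19.42° = 160.6°, so θ = 9.712° or 80.29°.
The larger angle is 80.29°.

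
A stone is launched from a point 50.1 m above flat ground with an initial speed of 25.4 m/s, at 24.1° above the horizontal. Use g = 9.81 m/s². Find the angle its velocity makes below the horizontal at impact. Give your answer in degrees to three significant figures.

vₓ = 25.40 cos 24.1° = 23.19 m/s; v_y0 = 25.40 sin 24.1° = 10.37 m/s.
With up positive and y = 0 at the ground: y(t) = 50.1 + (10.37) t − 4.905 t². Setting y = 0 and taking the positive root: t = [10.37 + √(10.37² + 2·9.81·50.1)] / 9.81 = (10.37 + 33.02) / 9.81 = 4.424 s.
At impact: v_y = v_y0 − g t = −33.02 m/s; vₓ = 23.19 m/s.
Angle below horizontal: arctan(|v_y|/vₓ) = arctan(33.02/23.19) = 54.93°.

54.9°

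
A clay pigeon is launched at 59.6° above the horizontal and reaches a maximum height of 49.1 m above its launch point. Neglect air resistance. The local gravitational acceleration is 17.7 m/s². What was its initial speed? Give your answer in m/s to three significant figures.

48.3 m/s

At the peak v_y = 0, so v_y0 = √(2gH) = √(2 × 17.7 × 49.1) = 41.69 m/s.
v_y0 = v₀ sin θ ⇒ v₀ = 41.69 / sin 59.6° = 48.34 m/s.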